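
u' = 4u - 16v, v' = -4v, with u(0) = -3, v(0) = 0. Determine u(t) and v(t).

u(t) = -3e^(4t), v(t) = 0

Coefficient matrix A = [[4, -16], [0, -4]].
Characteristic polynomial det(A - λI) = λ^2 - 16 = 0.
Eigenvalues λ = 4, -4.
For λ=4: (A-λI) row 1 is [0, -16], so an eigenvector is (-1, 0).
For λ=-4: (A-λI) row 1 is [8, -16], so an eigenvector is (-2, -1).
General solution: c_1e^(4t)(-1,0) + c_2e^(-4t)(-2,-1).
Applying u(0)=-3, v(0)=0 gives c_1=3, c_2=0.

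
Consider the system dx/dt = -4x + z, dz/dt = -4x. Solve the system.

Coefficient matrix A = [[-4, 1], [-4, 0]].
Characteristic polynomial det(A - λI) = λ^2 + 4λ + 4 = 0.
Single eigenvalue λ = -2 with algebraic multiplicity 2.
Eigenvector v = (-1,-2); generalized eigenvector w with (A-λI)w=v is (-1,-3).
General solution: e^(-2t)[K_1·v + K_2·(t·v + w)].

x(t) = -K_1e^(-2t) - K_2te^(-2t) - K_2e^(-2t), z(t) = -2K_1e^(-2t) - 2K_2te^(-2t) - 3K_2e^(-2t)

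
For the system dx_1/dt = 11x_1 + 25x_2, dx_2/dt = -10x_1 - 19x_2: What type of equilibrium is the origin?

A = [[11,25],[-10,-19]]; det(A-λI) = λ^2 + 8λ + 41.
λ = -4 ± 5i: negative real part.

stable spiral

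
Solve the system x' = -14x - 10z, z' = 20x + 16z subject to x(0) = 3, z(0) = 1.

Coefficient matrix A = [[-14, -10], [20, 16]].
Characteristic polynomial det(A - λI) = λ^2 - 2λ - 24 = 0.
Eigenvalues λ = 6, -4.
For λ=6: (A-λI) row 1 is [-20, -10], so an eigenvector is (1, -2).
For λ=-4: (A-λI) row 1 is [-10, -10], so an eigenvector is (-1, 1).
General solution: K_1e^(6t)(1,-2) + K_2e^(-4t)(-1,1).
Applying x(0)=3, z(0)=1 gives K_1=-4, K_2=-7.

x(t) = -4e^(6t) + 7e^(-4t), z(t) = 8e^(6t) - 7e^(-4t)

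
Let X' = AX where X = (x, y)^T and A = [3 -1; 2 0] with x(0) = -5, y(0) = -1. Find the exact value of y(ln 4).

A = [[3,-1],[2,0]]; eigenvalues λ = 1, 2.
Eigenvectors: (1,2) for λ=1, (1,1) for λ=2.
From the initial condition, c_1 = 4, c_2 = -9.
y(ln 4) = (4)(4^1)(2) + (-9)(4^2)(1) = -112.

-112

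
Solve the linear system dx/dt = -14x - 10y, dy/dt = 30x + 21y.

Coefficient matrix A = [[-14, -10], [30, 21]].
Characteristic polynomial det(A - λI) = λ^2 - 7λ + 6 = 0.
Eigenvalues λ = 1, 6.
For λ=1: (A-λI) row 1 is [-15, -10], so an eigenvector is (2, -3).
For λ=6: (A-λI) row 1 is [-20, -10], so an eigenvector is (-1, 2).
General solution: K_1e^(t)(2,-3) + K_2e^(6t)(-1,2).

x(t) = 2K_1e^(t) - K_2e^(6t), y(t) = -3K_1e^(t) + 2K_2e^(6t)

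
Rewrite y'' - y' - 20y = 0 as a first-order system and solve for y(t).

Let x_1 = y, x_2 = y'. Then x_1' = x_2 and x_2' = 20x_1 + x_2.
A = [[0,1],[20,1]]; det(A-λI) = λ^2 - λ - 20.
Eigenvalues λ = 5, -4 with eigenvectors (1,5), (1,-4).

y(t) = C_1e^(5t) + C_2e^(-4t)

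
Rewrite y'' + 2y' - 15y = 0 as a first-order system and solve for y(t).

y(t) = C_1e^(3t) + C_2e^(-5t)

Let x_1 = y, x_2 = y'. Then x_1' = x_2 and x_2' = 15x_1 - 2x_2.
A = [[0,1],[15,-2]]; det(A-λI) = λ^2 + 2λ - 15.
Eigenvalues λ = 3, -5 with eigenvectors (1,3), (1,-5).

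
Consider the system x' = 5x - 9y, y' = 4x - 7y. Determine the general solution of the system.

Coefficient matrix A = [[5, -9], [4, -7]].
Characteristic polynomial det(A - λI) = λ^2 + 2λ + 1 = 0.
Single eigenvalue λ = -1 with algebraic multiplicity 2.
Eigenvector v = (-3,-2); generalized eigenvector w with (A-λI)w=v is (1,1).
General solution: e^(-t)[c_1·v + c_2·(t·v + w)].

x(t) = -3c_1e^(-t) - 3c_2te^(-t) + c_2e^(-t), y(t) = -2c_1e^(-t) - 2c_2te^(-t) + c_2e^(-t)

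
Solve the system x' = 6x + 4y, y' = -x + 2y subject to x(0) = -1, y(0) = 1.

Coefficient matrix A = [[6, 4], [-1, 2]].
Characteristic polynomial det(A - λI) = λ^2 - 8λ + 16 = 0.
Single eigenvalue λ = 4 with algebraic multiplicity 2.
Eigenvector v = (2,-1); generalized eigenvector w with (A-λI)w=v is (-3,2).
General solution: e^(4t)[K_1·v + K_2·(t·v + w)].
Applying x(0)=-1, y(0)=1 gives K_1=1, K_2=1.

x(t) = 2te^(4t) - e^(4t), y(t) = -te^(4t) + e^(4t)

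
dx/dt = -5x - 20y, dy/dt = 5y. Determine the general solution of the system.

Coefficient matrix A = [[-5, -20], [0, 5]].
Characteristic polynomial det(A - λI) = λ^2 - 25 = 0.
Eigenvalues λ = 5, -5.
For λ=5: (A-λI) row 1 is [-10, -20], so an eigenvector is (2, -1).
For λ=-5: (A-λI) row 1 is [0, -20], so an eigenvector is (1, 0).
General solution: C_1e^(5t)(2,-1) + C_2e^(-5t)(1,0).

x(t) = 2C_1e^(5t) + C_2e^(-5t), y(t) = -C_1e^(5t)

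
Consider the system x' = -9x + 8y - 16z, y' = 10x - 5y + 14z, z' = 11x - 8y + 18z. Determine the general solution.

Coefficient matrix A = [[-9, 8, -16], [10, -5, 14], [11, -8, 18]].
det(A - λI) = 0 gives eigenvalues λ = -1, 3, 2.
For λ=-1: eigenvector (1,-1,-1).
For λ=3: eigenvector (2,-1,-2).
For λ=2: eigenvector (0,2,1).
General solution: K_1e^(-t)(1,-1,-1) + K_2e^(3t)(2,-1,-2) + K_3e^(2t)(0,2,1).

x(t) = K_1e^(-t) + 2K_2e^(3t), y(t) = -K_1e^(-t) - K_2e^(3t) + 2K_3e^(2t), z(t) = -K_1e^(-t) - 2K_2e^(3t) + K_3e^(2t)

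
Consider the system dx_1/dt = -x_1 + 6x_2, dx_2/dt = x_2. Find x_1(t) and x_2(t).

x_1(t) = -C_1e^(-t) - 3C_2e^(t), x_2(t) = -C_2e^(t)

Coefficient matrix A = [[-1, 6], [0, 1]].
Characteristic polynomial det(A - λI) = λ^2 - 1 = 0.
Eigenvalues λ = -1, 1.
For λ=-1: (A-λI) row 1 is [0, 6], so an eigenvector is (-1, 0).
For λ=1: (A-λI) row 1 is [-2, 6], so an eigenvector is (-3, -1).
General solution: C_1e^(-t)(-1,0) + C_2e^(t)(-3,-1).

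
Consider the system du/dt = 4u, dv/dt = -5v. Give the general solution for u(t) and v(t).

Coefficient matrix A = [[4, 0], [0, -5]].
Characteristic polynomial det(A - λI) = λ^2 + λ - 20 = 0.
Eigenvalues λ = -5, 4.
For λ=-5: (A-λI) row 1 is [9, 0], so an eigenvector is (0, 1).
For λ=4: (A-λI) row 2 is [0, -9], so an eigenvector is (-1, 0).
General solution: c_1e^(-5t)(0,1) + c_2e^(4t)(-1,0).

u(t) = -c_2e^(4t), v(t) = c_1e^(-5t)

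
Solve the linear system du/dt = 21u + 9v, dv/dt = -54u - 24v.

u(t) = C_1e^(3t) - C_2e^(-6t), v(t) = -2C_1e^(3t) + 3C_2e^(-6t)

Coefficient matrix A = [[21, 9], [-54, -24]].
Characteristic polynomial det(A - λI) = λ^2 + 3λ - 18 = 0.
Eigenvalues λ = 3, -6.
For λ=3: (A-λI) row 1 is [18, 9], so an eigenvector is (1, -2).
For λ=-6: (A-λI) row 1 is [27, 9], so an eigenvector is (-1, 3).
General solution: C_1e^(3t)(1,-2) + C_2e^(-6t)(-1,3).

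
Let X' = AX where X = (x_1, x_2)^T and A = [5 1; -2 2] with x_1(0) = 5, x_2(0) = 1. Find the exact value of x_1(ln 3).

729

A = [[5,1],[-2,2]]; eigenvalues λ = 4, 3.
Eigenvectors: (1,-1) for λ=4, (1,-2) for λ=3.
From the initial condition, c_1 = 11, c_2 = -6.
x_1(ln 3) = (11)(3^4)(1) + (-6)(3^3)(1) = 729.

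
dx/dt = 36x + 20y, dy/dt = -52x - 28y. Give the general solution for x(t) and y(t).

x(t) = c_1e^(4t)sin(4t) + 2c_1e^(4t)cos(4t) + 2c_2e^(4t)sin(4t) - c_2e^(4t)cos(4t), y(t) = -2c_1e^(4t)sin(4t) - 3c_1e^(4t)cos(4t) - 3c_2e^(4t)sin(4t) + 2c_2e^(4t)cos(4t)

Coefficient matrix A = [[36, 20], [-52, -28]].
Characteristic polynomial det(A - λI) = λ^2 - 8λ + 32 = 0.
Eigenvalues λ = 4 ± 4i (complex conjugate pair).
For λ=4+4i: an eigenvector is (2,-3) - i(1,-2) = (2 - i, -3 + 2i).
A real fundamental pair from Re and Im of e^((4+4i)t)v: X_1 = e^(4t)(cos(4t)·(2,-3) + sin(4t)·(1,-2)), X_2 = e^(4t)(sin(4t)·(2,-3) - cos(4t)·(1,-2)).
General solution: c_1X_1 + c_2X_2.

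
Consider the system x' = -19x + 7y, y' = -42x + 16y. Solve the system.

Coefficient matrix A = [[-19, 7], [-42, 16]].
Characteristic polynomial det(A - λI) = λ^2 + 3λ - 10 = 0.
Eigenvalues λ = -5, 2.
For λ=-5: (A-λI) row 1 is [-14, 7], so an eigenvector is (1, 2).
For λ=2: (A-λI) row 1 is [-21, 7], so an eigenvector is (1, 3).
General solution: c_1e^(-5t)(1,2) + c_2e^(2t)(1,3).

x(t) = c_1e^(-5t) + c_2e^(2t), y(t) = 2c_1e^(-5t) + 3c_2e^(2t)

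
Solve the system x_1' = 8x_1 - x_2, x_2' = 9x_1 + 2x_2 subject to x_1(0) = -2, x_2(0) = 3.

Coefficient matrix A = [[8, -1], [9, 2]].
Characteristic polynomial det(A - λI) = λ^2 - 10λ + 25 = 0.
Single eigenvalue λ = 5 with algebraic multiplicity 2.
Eigenvector v = (1,3); generalized eigenvector w with (A-λI)w=v is (0,-1).
General solution: e^(5t)[K_1·v + K_2·(t·v + w)].
Applying x_1(0)=-2, x_2(0)=3 gives K_1=-2, K_2=-9.

x_1(t) = -9te^(5t) - 2e^(5t), x_2(t) = -27te^(5t) + 3e^(5t)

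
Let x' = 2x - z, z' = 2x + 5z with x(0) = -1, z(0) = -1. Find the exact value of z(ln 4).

-832

A = [[2,-1],[2,5]]; eigenvalues λ = 3, 4.
Eigenvectors: (-1,1) for λ=3, (-1,2) for λ=4.
From the initial condition, c_1 = 3, c_2 = -2.
z(ln 4) = (3)(4^3)(1) + (-2)(4^4)(2) = -832.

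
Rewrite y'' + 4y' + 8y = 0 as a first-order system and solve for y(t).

Let x_1 = y, x_2 = y'. Then x_1' = x_2 and x_2' = -8x_1 - 4x_2.
A = [[0,1],[-8,-4]]; det(A-λI) = λ^2 + 4λ + 8.
Eigenvalues λ = -2 ± 2i.

y(t) = c_1e^(-2t)cos(2t) + c_2e^(-2t)sin(2t)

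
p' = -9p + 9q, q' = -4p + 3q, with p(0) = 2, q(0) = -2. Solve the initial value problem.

p(t) = -30te^(-3t) + 2e^(-3t), q(t) = -20te^(-3t) - 2e^(-3t)

Coefficient matrix A = [[-9, 9], [-4, 3]].
Characteristic polynomial det(A - λI) = λ^2 + 6λ + 9 = 0.
Single eigenvalue λ = -3 with algebraic multiplicity 2.
Eigenvector v = (3,2); generalized eigenvector w with (A-λI)w=v is (1,1).
General solution: e^(-3t)[c_1·v + c_2·(t·v + w)].
Applying p(0)=2, q(0)=-2 gives c_1=4, c_2=-10.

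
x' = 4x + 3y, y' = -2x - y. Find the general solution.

x(t) = 3K_1e^(2t) + K_2e^(t), y(t) = -2K_1e^(2t) - K_2e^(t)

Coefficient matrix A = [[4, 3], [-2, -1]].
Characteristic polynomial det(A - λI) = λ^2 - 3λ + 2 = 0.
Eigenvalues λ = 2, 1.
For λ=2: (A-λI) row 1 is [2, 3], so an eigenvector is (3, -2).
For λ=1: (A-λI) row 1 is [3, 3], so an eigenvector is (1, -1).
General solution: K_1e^(2t)(3,-2) + K_2e^(t)(1,-1).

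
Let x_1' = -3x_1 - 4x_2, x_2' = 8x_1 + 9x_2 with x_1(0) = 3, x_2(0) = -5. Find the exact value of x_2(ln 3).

A = [[-3,-4],[8,9]]; eigenvalues λ = 5, 1.
Eigenvectors: (-1,2) for λ=5, (-1,1) for λ=1.
From the initial condition, c_1 = -2, c_2 = -1.
x_2(ln 3) = (-2)(3^5)(2) + (-1)(3^1)(1) = -975.

-975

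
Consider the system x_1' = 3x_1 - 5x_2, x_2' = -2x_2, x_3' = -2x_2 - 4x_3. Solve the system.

Coefficient matrix A = [[3, -5, 0], [0, -2, 0], [0, -2, -4]].
det(A - λI) = 0 gives eigenvalues λ = 3, -4, -2.
For λ=3: eigenvector (1,0,0).
For λ=-4: eigenvector (0,0,1).
For λ=-2: eigenvector (-1,-1,1).
General solution: C_1e^(3t)(1,0,0) + C_2e^(-4t)(0,0,1) + C_3e^(-2t)(-1,-1,1).

x_1(t) = C_1e^(3t) - C_3e^(-2t), x_2(t) = -C_3e^(-2t), x_3(t) = C_2e^(-4t) + C_3e^(-2t)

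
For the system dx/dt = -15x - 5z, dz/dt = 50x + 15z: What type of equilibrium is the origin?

center

A = [[-15,-5],[50,15]]; det(A-λI) = λ^2 + 25.
λ = 0 ± 5i: zero real part.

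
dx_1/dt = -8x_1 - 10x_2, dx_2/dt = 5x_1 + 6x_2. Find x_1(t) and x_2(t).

Coefficient matrix A = [[-8, -10], [5, 6]].
Characteristic polynomial det(A - λI) = λ^2 + 2λ + 2 = 0.
Eigenvalues λ = -1 ± i (complex conjugate pair).
For λ=-1+i: an eigenvector is (1,-1) - i(3,-2) = (1 - 3i, -1 + 2i).
A real fundamental pair from Re and Im of e^((-1+i)t)v: X_1 = e^(-t)(cos(t)·(1,-1) + sin(t)·(3,-2)), X_2 = e^(-t)(sin(t)·(1,-1) - cos(t)·(3,-2)).
General solution: C_1X_1 + C_2X_2.

x_1(t) = 3C_1e^(-t)sin(t) + C_1e^(-t)cos(t) + C_2e^(-t)sin(t) - 3C_2e^(-t)cos(t), x_2(t) = -2C_1e^(-t)sin(t) - C_1e^(-t)cos(t) - C_2e^(-t)sin(t) + 2C_2e^(-t)cos(t)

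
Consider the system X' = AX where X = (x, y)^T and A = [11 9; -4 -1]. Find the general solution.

Coefficient matrix A = [[11, 9], [-4, -1]].
Characteristic polynomial det(A - λI) = λ^2 - 10λ + 25 = 0.
Single eigenvalue λ = 5 with algebraic multiplicity 2.
Eigenvector v = (3,-2); generalized eigenvector w with (A-λI)w=v is (-1,1).
General solution: e^(5t)[C_1·v + C_2·(t·v + w)].

x(t) = 3C_1e^(5t) + 3C_2te^(5t) - C_2e^(5t), y(t) = -2C_1e^(5t) - 2C_2te^(5t) + C_2e^(5t)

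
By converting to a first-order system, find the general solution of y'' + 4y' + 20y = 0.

y(t) = C_1e^(-2t)cos(4t) + C_2e^(-2t)sin(4t)

Let x_1 = y, x_2 = y'. Then x_1' = x_2 and x_2' = -20x_1 - 4x_2.
A = [[0,1],[-20,-4]]; det(A-λI) = λ^2 + 4λ + 20.
Eigenvalues λ = -2 ± 4i.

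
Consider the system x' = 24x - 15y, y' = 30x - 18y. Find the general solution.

x(t) = -c_1e^(3t)sin(3t) + 2c_1e^(3t)cos(3t) + 2c_2e^(3t)sin(3t) + c_2e^(3t)cos(3t), y(t) = -c_1e^(3t)sin(3t) + 3c_1e^(3t)cos(3t) + 3c_2e^(3t)sin(3t) + c_2e^(3t)cos(3t)

Coefficient matrix A = [[24, -15], [30, -18]].
Characteristic polynomial det(A - λI) = λ^2 - 6λ + 18 = 0.
Eigenvalues λ = 3 ± 3i (complex conjugate pair).
For λ=3+3i: an eigenvector is (2,3) - i(-1,-1) = (2 + i, 3 + i).
A real fundamental pair from Re and Im of e^((3+3i)t)v: X_1 = e^(3t)(cos(3t)·(2,3) + sin(3t)·(-1,-1)), X_2 = e^(3t)(sin(3t)·(2,3) - cos(3t)·(-1,-1)).
General solution: c_1X_1 + c_2X_2.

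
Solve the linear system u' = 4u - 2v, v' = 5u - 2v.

Coefficient matrix A = [[4, -2], [5, -2]].
Characteristic polynomial det(A - λI) = λ^2 - 2λ + 2 = 0.
Eigenvalues λ = 1 ± i (complex conjugate pair).
For λ=1+i: an eigenvector is (-1,-1) - i(-1,-2) = (-1 + i, -1 + 2i).
A real fundamental pair from Re and Im of e^((1+i)t)v: X_1 = e^(t)(cos(t)·(-1,-1) + sin(t)·(-1,-2)), X_2 = e^(t)(sin(t)·(-1,-1) - cos(t)·(-1,-2)).
General solution: K_1X_1 + K_2X_2.

u(t) = -K_1e^(t)sin(t) - K_1e^(t)cos(t) - K_2e^(t)sin(t) + K_2e^(t)cos(t), v(t) = -2K_1e^(t)sin(t) - K_1e^(t)cos(t) - K_2e^(t)sin(t) + 2K_2e^(t)cos(t)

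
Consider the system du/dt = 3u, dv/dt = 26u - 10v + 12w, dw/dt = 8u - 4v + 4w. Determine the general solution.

Coefficient matrix A = [[3, 0, 0], [26, -10, 12], [8, -4, 4]].
det(A - λI) = 0 gives eigenvalues λ = 3, -2, -4.
For λ=3: eigenvector (1,2,0).
For λ=-2: eigenvector (0,-3,-2).
For λ=-4: eigenvector (0,2,1).
General solution: K_1e^(3t)(1,2,0) + K_2e^(-2t)(0,-3,-2) + K_3e^(-4t)(0,2,1).

u(t) = K_1e^(3t), v(t) = 2K_1e^(3t) - 3K_2e^(-2t) + 2K_3e^(-4t), w(t) = -2K_2e^(-2t) + K_3e^(-4t)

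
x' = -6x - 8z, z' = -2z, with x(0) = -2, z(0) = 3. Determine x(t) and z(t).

Coefficient matrix A = [[-6, -8], [0, -2]].
Characteristic polynomial det(A - λI) = λ^2 + 8λ + 12 = 0.
Eigenvalues λ = -6, -2.
For λ=-6: (A-λI) row 1 is [0, -8], so an eigenvector is (1, 0).
For λ=-2: (A-λI) row 1 is [-4, -8], so an eigenvector is (-2, 1).
General solution: K_1e^(-6t)(1,0) + K_2e^(-2t)(-2,1).
Applying x(0)=-2, z(0)=3 gives K_1=4, K_2=3.

x(t) = -6e^(-2t) + 4e^(-6t), z(t) = 3e^(-2t)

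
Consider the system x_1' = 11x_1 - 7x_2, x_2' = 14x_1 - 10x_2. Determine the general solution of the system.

x_1(t) = C_1e^(-3t) + C_2e^(4t), x_2(t) = 2C_1e^(-3t) + C_2e^(4t)

Coefficient matrix A = [[11, -7], [14, -10]].
Characteristic polynomial det(A - λI) = λ^2 - λ - 12 = 0.
Eigenvalues λ = -3, 4.
For λ=-3: (A-λI) row 1 is [14, -7], so an eigenvector is (1, 2).
For λ=4: (A-λI) row 1 is [7, -7], so an eigenvector is (1, 1).
General solution: C_1e^(-3t)(1,2) + C_2e^(4t)(1,1).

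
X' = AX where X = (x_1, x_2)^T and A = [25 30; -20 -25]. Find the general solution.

x_1(t) = -K_1e^(-5t) + 3K_2e^(5t), x_2(t) = K_1e^(-5t) - 2K_2e^(5t)

Coefficient matrix A = [[25, 30], [-20, -25]].
Characteristic polynomial det(A - λI) = λ^2 - 25 = 0.
Eigenvalues λ = -5, 5.
For λ=-5: (A-λI) row 1 is [30, 30], so an eigenvector is (-1, 1).
For λ=5: (A-λI) row 1 is [20, 30], so an eigenvector is (3, -2).
General solution: K_1e^(-5t)(-1,1) + K_2e^(5t)(3,-2).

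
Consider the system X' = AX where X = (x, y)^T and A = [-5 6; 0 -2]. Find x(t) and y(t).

x(t) = -2c_1e^(-2t) - c_2e^(-5t), y(t) = -c_1e^(-2t)

Coefficient matrix A = [[-5, 6], [0, -2]].
Characteristic polynomial det(A - λI) = λ^2 + 7λ + 10 = 0.
Eigenvalues λ = -2, -5.
For λ=-2: (A-λI) row 1 is [-3, 6], so an eigenvector is (-2, -1).
For λ=-5: (A-λI) row 1 is [0, 6], so an eigenvector is (-1, 0).
General solution: c_1e^(-2t)(-2,-1) + c_2e^(-5t)(-1,0).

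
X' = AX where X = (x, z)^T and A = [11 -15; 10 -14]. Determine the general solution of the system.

Coefficient matrix A = [[11, -15], [10, -14]].
Characteristic polynomial det(A - λI) = λ^2 + 3λ - 4 = 0.
Eigenvalues λ = -4, 1.
For λ=-4: (A-λI) row 1 is [15, -15], so an eigenvector is (-1, -1).
For λ=1: (A-λI) row 1 is [10, -15], so an eigenvector is (-3, -2).
General solution: K_1e^(-4t)(-1,-1) + K_2e^(t)(-3,-2).

x(t) = -K_1e^(-4t) - 3K_2e^(t), z(t) = -K_1e^(-4t) - 2K_2e^(t)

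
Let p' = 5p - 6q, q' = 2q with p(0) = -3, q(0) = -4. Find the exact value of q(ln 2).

A = [[5,-6],[0,2]]; eigenvalues λ = 2, 5.
Eigenvectors: (-2,-1) for λ=2, (-1,0) for λ=5.
From the initial condition, c_1 = 4, c_2 = -5.
q(ln 2) = (4)(2^2)(-1) + (-5)(2^5)(0) = -16.

-16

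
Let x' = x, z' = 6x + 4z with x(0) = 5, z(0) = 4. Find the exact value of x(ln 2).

10

A = [[1,0],[6,4]]; eigenvalues λ = 1, 4.
Eigenvectors: (1,-2) for λ=1, (0,1) for λ=4.
From the initial condition, c_1 = 5, c_2 = 14.
x(ln 2) = (5)(2^1)(1) + (14)(2^4)(0) = 10.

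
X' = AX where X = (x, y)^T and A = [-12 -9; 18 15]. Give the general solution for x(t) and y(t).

x(t) = C_1e^(-3t) + C_2e^(6t), y(t) = -C_1e^(-3t) - 2C_2e^(6t)

Coefficient matrix A = [[-12, -9], [18, 15]].
Characteristic polynomial det(A - λI) = λ^2 - 3λ - 18 = 0.
Eigenvalues λ = -3, 6.
For λ=-3: (A-λI) row 1 is [-9, -9], so an eigenvector is (1, -1).
For λ=6: (A-λI) row 1 is [-18, -9], so an eigenvector is (1, -2).
General solution: C_1e^(-3t)(1,-1) + C_2e^(6t)(1,-2).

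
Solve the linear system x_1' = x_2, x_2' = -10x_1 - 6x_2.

x_1(t) = -c_1e^(-3t)cos(t) - c_2e^(-3t)sin(t), x_2(t) = c_1e^(-3t)sin(t) + 3c_1e^(-3t)cos(t) + 3c_2e^(-3t)sin(t) - c_2e^(-3t)cos(t)

Coefficient matrix A = [[0, 1], [-10, -6]].
Characteristic polynomial det(A - λI) = λ^2 + 6λ + 10 = 0.
Eigenvalues λ = -3 ± i (complex conjugate pair).
For λ=-3+i: an eigenvector is (-1,3) - i(0,1) = (-1, 3 - i).
A real fundamental pair from Re and Im of e^((-3+i)t)v: X_1 = e^(-3t)(cos(t)·(-1,3) + sin(t)·(0,1)), X_2 = e^(-3t)(sin(t)·(-1,3) - cos(t)·(0,1)).
General solution: c_1X_1 + c_2X_2.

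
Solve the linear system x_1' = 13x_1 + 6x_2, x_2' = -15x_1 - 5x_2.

Coefficient matrix A = [[13, 6], [-15, -5]].
Characteristic polynomial det(A - λI) = λ^2 - 8λ + 25 = 0.
Eigenvalues λ = 4 ± 3i (complex conjugate pair).
For λ=4+3i: an eigenvector is (1,-2) - i(-1,1) = (1 + i, -2 - i).
A real fundamental pair from Re and Im of e^((4+3i)t)v: X_1 = e^(4t)(cos(3t)·(1,-2) + sin(3t)·(-1,1)), X_2 = e^(4t)(sin(3t)·(1,-2) - cos(3t)·(-1,1)).
General solution: c_1X_1 + c_2X_2.

x_1(t) = -c_1e^(4t)sin(3t) + c_1e^(4t)cos(3t) + c_2e^(4t)sin(3t) + c_2e^(4t)cos(3t), x_2(t) = c_1e^(4t)sin(3t) - 2c_1e^(4t)cos(3t) - 2c_2e^(4t)sin(3t) - c_2e^(4t)cos(3t)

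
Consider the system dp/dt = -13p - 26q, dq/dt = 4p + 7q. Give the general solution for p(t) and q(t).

Coefficient matrix A = [[-13, -26], [4, 7]].
Characteristic polynomial det(A - λI) = λ^2 + 6λ + 13 = 0.
Eigenvalues λ = -3 ± 2i (complex conjugate pair).
For λ=-3+2i: an eigenvector is (-3,1) - i(2,-1) = (-3 - 2i, 1 + i).
A real fundamental pair from Re and Im of e^((-3+2i)t)v: X_1 = e^(-3t)(cos(2t)·(-3,1) + sin(2t)·(2,-1)), X_2 = e^(-3t)(sin(2t)·(-3,1) - cos(2t)·(2,-1)).
General solution: C_1X_1 + C_2X_2.

p(t) = 2C_1e^(-3t)sin(2t) - 3C_1e^(-3t)cos(2t) - 3C_2e^(-3t)sin(2t) - 2C_2e^(-3t)cos(2t), q(t) = -C_1e^(-3t)sin(2t) + C_1e^(-3t)cos(2t) + C_2e^(-3t)sin(2t) + C_2e^(-3t)cos(2t)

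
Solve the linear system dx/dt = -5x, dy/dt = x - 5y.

x(t) = c_2e^(-5t), y(t) = c_1e^(-5t) + c_2te^(-5t) - 2c_2e^(-5t)

Coefficient matrix A = [[-5, 0], [1, -5]].
Characteristic polynomial det(A - λI) = λ^2 + 10λ + 25 = 0.
Single eigenvalue λ = -5 with algebraic multiplicity 2.
Eigenvector v = (0,1); generalized eigenvector w with (A-λI)w=v is (1,-2).
General solution: e^(-5t)[c_1·v + c_2·(t·v + w)].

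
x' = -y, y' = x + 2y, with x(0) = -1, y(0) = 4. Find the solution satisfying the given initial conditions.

x(t) = -3te^(t) - e^(t), y(t) = 3te^(t) + 4e^(t)

Coefficient matrix A = [[0, -1], [1, 2]].
Characteristic polynomial det(A - λI) = λ^2 - 2λ + 1 = 0.
Single eigenvalue λ = 1 with algebraic multiplicity 2.
Eigenvector v = (-1,1); generalized eigenvector w with (A-λI)w=v is (-1,2).
General solution: e^(t)[K_1·v + K_2·(t·v + w)].
Applying x(0)=-1, y(0)=4 gives K_1=-2, K_2=3.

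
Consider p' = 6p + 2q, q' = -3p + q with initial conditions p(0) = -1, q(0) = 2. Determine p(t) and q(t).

p(t) = e^(4t) - 2e^(3t), q(t) = -e^(4t) + 3e^(3t)

Coefficient matrix A = [[6, 2], [-3, 1]].
Characteristic polynomial det(A - λI) = λ^2 - 7λ + 12 = 0.
Eigenvalues λ = 3, 4.
For λ=3: (A-λI) row 1 is [3, 2], so an eigenvector is (2, -3).
For λ=4: (A-λI) row 1 is [2, 2], so an eigenvector is (1, -1).
General solution: c_1e^(3t)(2,-3) + c_2e^(4t)(1,-1).
Applying p(0)=-1, q(0)=2 gives c_1=-1, c_2=1.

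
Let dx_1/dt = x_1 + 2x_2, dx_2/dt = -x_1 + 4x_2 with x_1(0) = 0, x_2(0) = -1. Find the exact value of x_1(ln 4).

-96

A = [[1,2],[-1,4]]; eigenvalues λ = 3, 2.
Eigenvectors: (-1,-1) for λ=3, (-2,-1) for λ=2.
From the initial condition, c_1 = 2, c_2 = -1.
x_1(ln 4) = (2)(4^3)(-1) + (-1)(4^2)(-2) = -96.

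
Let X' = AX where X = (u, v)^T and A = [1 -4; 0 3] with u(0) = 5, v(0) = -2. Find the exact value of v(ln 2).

-16

A = [[1,-4],[0,3]]; eigenvalues λ = 3, 1.
Eigenvectors: (-2,1) for λ=3, (-1,0) for λ=1.
From the initial condition, c_1 = -2, c_2 = -1.
v(ln 2) = (-2)(2^3)(1) + (-1)(2^1)(0) = -16.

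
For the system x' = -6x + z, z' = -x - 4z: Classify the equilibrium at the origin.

stable improper node

A = [[-6,1],[-1,-4]]; det(A-λI) = λ^2 + 10λ + 25.
repeated λ = -5 with a single eigenvector.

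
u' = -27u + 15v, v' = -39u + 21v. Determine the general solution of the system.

u(t) = -2c_1e^(-3t)sin(3t) - c_1e^(-3t)cos(3t) - c_2e^(-3t)sin(3t) + 2c_2e^(-3t)cos(3t), v(t) = -3c_1e^(-3t)sin(3t) - 2c_1e^(-3t)cos(3t) - 2c_2e^(-3t)sin(3t) + 3c_2e^(-3t)cos(3t)

Coefficient matrix A = [[-27, 15], [-39, 21]].
Characteristic polynomial det(A - λI) = λ^2 + 6λ + 18 = 0.
Eigenvalues λ = -3 ± 3i (complex conjugate pair).
For λ=-3+3i: an eigenvector is (-1,-2) - i(-2,-3) = (-1 + 2i, -2 + 3i).
A real fundamental pair from Re and Im of e^((-3+3i)t)v: X_1 = e^(-3t)(cos(3t)·(-1,-2) + sin(3t)·(-2,-3)), X_2 = e^(-3t)(sin(3t)·(-1,-2) - cos(3t)·(-2,-3)).
General solution: c_1X_1 + c_2X_2.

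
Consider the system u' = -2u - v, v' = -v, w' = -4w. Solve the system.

u(t) = K_1e^(-2t) - K_3e^(-t), v(t) = K_3e^(-t), w(t) = K_2e^(-4t)

Coefficient matrix A = [[-2, -1, 0], [0, -1, 0], [0, 0, -4]].
det(A - λI) = 0 gives eigenvalues λ = -2, -4, -1.
For λ=-2: eigenvector (1,0,0).
For λ=-4: eigenvector (0,0,1).
For λ=-1: eigenvector (-1,1,0).
General solution: K_1e^(-2t)(1,0,0) + K_2e^(-4t)(0,0,1) + K_3e^(-t)(-1,1,0).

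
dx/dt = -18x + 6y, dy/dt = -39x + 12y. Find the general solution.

x(t) = -c_1e^(-3t)sin(3t) - c_1e^(-3t)cos(3t) - c_2e^(-3t)sin(3t) + c_2e^(-3t)cos(3t), y(t) = -2c_1e^(-3t)sin(3t) - 3c_1e^(-3t)cos(3t) - 3c_2e^(-3t)sin(3t) + 2c_2e^(-3t)cos(3t)

Coefficient matrix A = [[-18, 6], [-39, 12]].
Characteristic polynomial det(A - λI) = λ^2 + 6λ + 18 = 0.
Eigenvalues λ = -3 ± 3i (complex conjugate pair).
For λ=-3+3i: an eigenvector is (-1,-3) - i(-1,-2) = (-1 + i, -3 + 2i).
A real fundamental pair from Re and Im of e^((-3+3i)t)v: X_1 = e^(-3t)(cos(3t)·(-1,-3) + sin(3t)·(-1,-2)), X_2 = e^(-3t)(sin(3t)·(-1,-3) - cos(3t)·(-1,-2)).
General solution: c_1X_1 + c_2X_2.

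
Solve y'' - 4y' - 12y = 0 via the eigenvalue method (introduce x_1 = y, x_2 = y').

Let x_1 = y, x_2 = y'. Then x_1' = x_2 and x_2' = 12x_1 + 4x_2.
A = [[0,1],[12,4]]; det(A-λI) = λ^2 - 4λ - 12.
Eigenvalues λ = 6, -2 with eigenvectors (1,6), (1,-2).

y(t) = C_1e^(6t) + C_2e^(-2t)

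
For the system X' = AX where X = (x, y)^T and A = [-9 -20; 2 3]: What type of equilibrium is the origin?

A = [[-9,-20],[2,3]]; det(A-λI) = λ^2 + 6λ + 13.
λ = -3 ± 2i: negative real part.

stable spiral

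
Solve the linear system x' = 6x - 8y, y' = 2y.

x(t) = c_1e^(6t) + 2c_2e^(2t), y(t) = c_2e^(2t)

Coefficient matrix A = [[6, -8], [0, 2]].
Characteristic polynomial det(A - λI) = λ^2 - 8λ + 12 = 0.
Eigenvalues λ = 6, 2.
For λ=6: (A-λI) row 1 is [0, -8], so an eigenvector is (1, 0).
For λ=2: (A-λI) row 1 is [4, -8], so an eigenvector is (2, 1).
General solution: c_1e^(6t)(1,0) + c_2e^(2t)(2,1).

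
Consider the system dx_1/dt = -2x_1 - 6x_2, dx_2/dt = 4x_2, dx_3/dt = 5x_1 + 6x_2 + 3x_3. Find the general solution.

Coefficient matrix A = [[-2, -6, 0], [0, 4, 0], [5, 6, 3]].
det(A - λI) = 0 gives eigenvalues λ = -2, 4, 3.
For λ=-2: eigenvector (1,0,-1).
For λ=4: eigenvector (-1,1,1).
For λ=3: eigenvector (0,0,1).
General solution: K_1e^(-2t)(1,0,-1) + K_2e^(4t)(-1,1,1) + K_3e^(3t)(0,0,1).

x_1(t) = K_1e^(-2t) - K_2e^(4t), x_2(t) = K_2e^(4t), x_3(t) = -K_1e^(-2t) + K_2e^(4t) + K_3e^(3t)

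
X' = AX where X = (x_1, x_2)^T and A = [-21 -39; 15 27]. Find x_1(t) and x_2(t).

x_1(t) = 3C_1e^(3t)sin(3t) - 2C_1e^(3t)cos(3t) - 2C_2e^(3t)sin(3t) - 3C_2e^(3t)cos(3t), x_2(t) = -2C_1e^(3t)sin(3t) + C_1e^(3t)cos(3t) + C_2e^(3t)sin(3t) + 2C_2e^(3t)cos(3t)

Coefficient matrix A = [[-21, -39], [15, 27]].
Characteristic polynomial det(A - λI) = λ^2 - 6λ + 18 = 0.
Eigenvalues λ = 3 ± 3i (complex conjugate pair).
For λ=3+3i: an eigenvector is (-2,1) - i(3,-2) = (-2 - 3i, 1 + 2i).
A real fundamental pair from Re and Im of e^((3+3i)t)v: X_1 = e^(3t)(cos(3t)·(-2,1) + sin(3t)·(3,-2)), X_2 = e^(3t)(sin(3t)·(-2,1) - cos(3t)·(3,-2)).
General solution: C_1X_1 + C_2X_2.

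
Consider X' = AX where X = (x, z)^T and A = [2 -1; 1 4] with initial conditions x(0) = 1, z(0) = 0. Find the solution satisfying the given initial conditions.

Coefficient matrix A = [[2, -1], [1, 4]].
Characteristic polynomial det(A - λI) = λ^2 - 6λ + 9 = 0.
Single eigenvalue λ = 3 with algebraic multiplicity 2.
Eigenvector v = (1,-1); generalized eigenvector w with (A-λI)w=v is (0,-1).
General solution: e^(3t)[C_1·v + C_2·(t·v + w)].
Applying x(0)=1, z(0)=0 gives C_1=1, C_2=-1.

x(t) = -te^(3t) + e^(3t), z(t) = te^(3t)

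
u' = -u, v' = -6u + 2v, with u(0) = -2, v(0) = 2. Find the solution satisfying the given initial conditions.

u(t) = -2e^(-t), v(t) = 6e^(2t) - 4e^(-t)

Coefficient matrix A = [[-1, 0], [-6, 2]].
Characteristic polynomial det(A - λI) = λ^2 - λ - 2 = 0.
Eigenvalues λ = -1, 2.
For λ=-1: (A-λI) row 2 is [-6, 3], so an eigenvector is (1, 2).
For λ=2: (A-λI) row 1 is [-3, 0], so an eigenvector is (0, -1).
General solution: C_1e^(-t)(1,2) + C_2e^(2t)(0,-1).
Applying u(0)=-2, v(0)=2 gives C_1=-2, C_2=-6.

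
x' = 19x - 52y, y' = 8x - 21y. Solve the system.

Coefficient matrix A = [[19, -52], [8, -21]].
Characteristic polynomial det(A - λI) = λ^2 + 2λ + 17 = 0.
Eigenvalues λ = -1 ± 4i (complex conjugate pair).
For λ=-1+4i: an eigenvector is (-3,-1) - i(-2,-1) = (-3 + 2i, -1 + i).
A real fundamental pair from Re and Im of e^((-1+4i)t)v: X_1 = e^(-t)(cos(4t)·(-3,-1) + sin(4t)·(-2,-1)), X_2 = e^(-t)(sin(4t)·(-3,-1) - cos(4t)·(-2,-1)).
General solution: C_1X_1 + C_2X_2.

x(t) = -2C_1e^(-t)sin(4t) - 3C_1e^(-t)cos(4t) - 3C_2e^(-t)sin(4t) + 2C_2e^(-t)cos(4t), y(t) = -C_1e^(-t)sin(4t) - C_1e^(-t)cos(4t) - C_2e^(-t)sin(4t) + C_2e^(-t)cos(4t)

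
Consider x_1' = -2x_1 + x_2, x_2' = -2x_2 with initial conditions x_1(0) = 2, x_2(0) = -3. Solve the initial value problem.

Coefficient matrix A = [[-2, 1], [0, -2]].
Characteristic polynomial det(A - λI) = λ^2 + 4λ + 4 = 0.
Single eigenvalue λ = -2 with algebraic multiplicity 2.
Eigenvector v = (-1,0); generalized eigenvector w with (A-λI)w=v is (1,-1).
General solution: e^(-2t)[c_1·v + c_2·(t·v + w)].
Applying x_1(0)=2, x_2(0)=-3 gives c_1=1, c_2=3.

x_1(t) = -3te^(-2t) + 2e^(-2t), x_2(t) = -3e^(-2t)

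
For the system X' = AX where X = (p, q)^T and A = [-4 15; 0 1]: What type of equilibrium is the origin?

A = [[-4,15],[0,1]]; det(A-λI) = λ^2 + 3λ - 4.
λ = -4, 1: opposite signs.

saddle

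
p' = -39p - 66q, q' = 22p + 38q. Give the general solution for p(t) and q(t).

p(t) = 2c_1e^(-6t) + 3c_2e^(5t), q(t) = -c_1e^(-6t) - 2c_2e^(5t)

Coefficient matrix A = [[-39, -66], [22, 38]].
Characteristic polynomial det(A - λI) = λ^2 + λ - 30 = 0.
Eigenvalues λ = -6, 5.
For λ=-6: (A-λI) row 1 is [-33, -66], so an eigenvector is (2, -1).
For λ=5: (A-λI) row 1 is [-44, -66], so an eigenvector is (3, -2).
General solution: c_1e^(-6t)(2,-1) + c_2e^(5t)(3,-2).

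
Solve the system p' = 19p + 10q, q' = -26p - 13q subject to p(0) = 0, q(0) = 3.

Coefficient matrix A = [[19, 10], [-26, -13]].
Characteristic polynomial det(A - λI) = λ^2 - 6λ + 13 = 0.
Eigenvalues λ = 3 ± 2i (complex conjugate pair).
For λ=3+2i: an eigenvector is (1,-2) - i(-2,3) = (1 + 2i, -2 - 3i).
A real fundamental pair from Re and Im of e^((3+2i)t)v: X_1 = e^(3t)(cos(2t)·(1,-2) + sin(2t)·(-2,3)), X_2 = e^(3t)(sin(2t)·(1,-2) - cos(2t)·(-2,3)).
General solution: K_1X_1 + K_2X_2.
Applying p(0)=0, q(0)=3 gives K_1=-6, K_2=3.

p(t) = 15e^(3t)sin(2t), q(t) = -24e^(3t)sin(2t) + 3e^(3t)cos(2t)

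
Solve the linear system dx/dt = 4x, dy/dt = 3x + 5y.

x(t) = c_2e^(4t), y(t) = -c_1e^(5t) - 3c_2e^(4t)

Coefficient matrix A = [[4, 0], [3, 5]].
Characteristic polynomial det(A - λI) = λ^2 - 9λ + 20 = 0.
Eigenvalues λ = 5, 4.
For λ=5: (A-λI) row 1 is [-1, 0], so an eigenvector is (0, -1).
For λ=4: (A-λI) row 2 is [3, 1], so an eigenvector is (1, -3).
General solution: c_1e^(5t)(0,-1) + c_2e^(4t)(1,-3).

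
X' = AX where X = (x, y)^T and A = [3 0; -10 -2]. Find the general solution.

Coefficient matrix A = [[3, 0], [-10, -2]].
Characteristic polynomial det(A - λI) = λ^2 - λ - 6 = 0.
Eigenvalues λ = 3, -2.
For λ=3: (A-λI) row 2 is [-10, -5], so an eigenvector is (1, -2).
For λ=-2: (A-λI) row 1 is [5, 0], so an eigenvector is (0, 1).
General solution: c_1e^(3t)(1,-2) + c_2e^(-2t)(0,1).

x(t) = c_1e^(3t), y(t) = -2c_1e^(3t) + c_2e^(-2t)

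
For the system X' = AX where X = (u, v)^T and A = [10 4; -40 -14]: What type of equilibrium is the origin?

A = [[10,4],[-40,-14]]; det(A-λI) = λ^2 + 4λ + 20.
λ = -2 ± 4i: negative real part.

stable spiral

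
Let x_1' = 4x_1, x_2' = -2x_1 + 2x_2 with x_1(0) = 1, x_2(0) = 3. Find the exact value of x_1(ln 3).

A = [[4,0],[-2,2]]; eigenvalues λ = 4, 2.
Eigenvectors: (-1,1) for λ=4, (0,1) for λ=2.
From the initial condition, c_1 = -1, c_2 = 4.
x_1(ln 3) = (-1)(3^4)(-1) + (4)(3^2)(0) = 81.

81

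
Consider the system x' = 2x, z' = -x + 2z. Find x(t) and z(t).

x(t) = K_2e^(2t), z(t) = -K_1e^(2t) - K_2te^(2t) + K_2e^(2t)

Coefficient matrix A = [[2, 0], [-1, 2]].
Characteristic polynomial det(A - λI) = λ^2 - 4λ + 4 = 0.
Single eigenvalue λ = 2 with algebraic multiplicity 2.
Eigenvector v = (0,-1); generalized eigenvector w with (A-λI)w=v is (1,1).
General solution: e^(2t)[K_1·v + K_2·(t·v + w)].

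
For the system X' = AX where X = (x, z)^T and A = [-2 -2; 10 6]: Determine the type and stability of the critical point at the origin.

unstable spiral

A = [[-2,-2],[10,6]]; det(A-λI) = λ^2 - 4λ + 8.
λ = 2 ± 2i: positive real part.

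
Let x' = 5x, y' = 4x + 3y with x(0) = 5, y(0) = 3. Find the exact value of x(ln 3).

1215

A = [[5,0],[4,3]]; eigenvalues λ = 5, 3.
Eigenvectors: (-1,-2) for λ=5, (0,1) for λ=3.
From the initial condition, c_1 = -5, c_2 = -7.
x(ln 3) = (-5)(3^5)(-1) + (-7)(3^3)(0) = 1215.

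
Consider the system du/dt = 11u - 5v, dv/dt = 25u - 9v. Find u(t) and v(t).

Coefficient matrix A = [[11, -5], [25, -9]].
Characteristic polynomial det(A - λI) = λ^2 - 2λ + 26 = 0.
Eigenvalues λ = 1 ± 5i (complex conjugate pair).
For λ=1+5i: an eigenvector is (1,2) - i(0,1) = (1, 2 - i).
A real fundamental pair from Re and Im of e^((1+5i)t)v: X_1 = e^(t)(cos(5t)·(1,2) + sin(5t)·(0,1)), X_2 = e^(t)(sin(5t)·(1,2) - cos(5t)·(0,1)).
General solution: c_1X_1 + c_2X_2.

u(t) = c_1e^(t)cos(5t) + c_2e^(t)sin(5t), v(t) = c_1e^(t)sin(5t) + 2c_1e^(t)cos(5t) + 2c_2e^(t)sin(5t) - c_2e^(t)cos(5t)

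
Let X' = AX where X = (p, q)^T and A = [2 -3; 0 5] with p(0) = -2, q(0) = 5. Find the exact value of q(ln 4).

5120

A = [[2,-3],[0,5]]; eigenvalues λ = 2, 5.
Eigenvectors: (1,0) for λ=2, (-1,1) for λ=5.
From the initial condition, c_1 = 3, c_2 = 5.
q(ln 4) = (3)(4^2)(0) + (5)(4^5)(1) = 5120.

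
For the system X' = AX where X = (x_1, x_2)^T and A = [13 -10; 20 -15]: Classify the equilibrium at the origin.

A = [[13,-10],[20,-15]]; det(A-λI) = λ^2 + 2λ + 5.
λ = -1 ± 2i: negative real part.

stable spiral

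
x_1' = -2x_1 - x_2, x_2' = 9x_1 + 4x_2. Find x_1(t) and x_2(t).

Coefficient matrix A = [[-2, -1], [9, 4]].
Characteristic polynomial det(A - λI) = λ^2 - 2λ + 1 = 0.
Single eigenvalue λ = 1 with algebraic multiplicity 2.
Eigenvector v = (1,-3); generalized eigenvector w with (A-λI)w=v is (-1,2).
General solution: e^(t)[C_1·v + C_2·(t·v + w)].

x_1(t) = C_1e^(t) + C_2te^(t) - C_2e^(t), x_2(t) = -3C_1e^(t) - 3C_2te^(t) + 2C_2e^(t)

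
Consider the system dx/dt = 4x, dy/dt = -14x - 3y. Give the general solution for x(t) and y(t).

x(t) = C_1e^(4t), y(t) = -2C_1e^(4t) + C_2e^(-3t)

Coefficient matrix A = [[4, 0], [-14, -3]].
Characteristic polynomial det(A - λI) = λ^2 - λ - 12 = 0.
Eigenvalues λ = 4, -3.
For λ=4: (A-λI) row 2 is [-14, -7], so an eigenvector is (1, -2).
For λ=-3: (A-λI) row 1 is [7, 0], so an eigenvector is (0, 1).
General solution: C_1e^(4t)(1,-2) + C_2e^(-3t)(0,1).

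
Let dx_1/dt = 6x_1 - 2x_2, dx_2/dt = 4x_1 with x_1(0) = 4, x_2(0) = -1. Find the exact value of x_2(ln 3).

A = [[6,-2],[4,0]]; eigenvalues λ = 4, 2.
Eigenvectors: (1,1) for λ=4, (-1,-2) for λ=2.
From the initial condition, c_1 = 9, c_2 = 5.
x_2(ln 3) = (9)(3^4)(1) + (5)(3^2)(-2) = 639.

639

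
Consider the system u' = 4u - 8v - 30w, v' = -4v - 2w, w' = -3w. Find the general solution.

Coefficient matrix A = [[4, -8, -30], [0, -4, -2], [0, 0, -3]].
det(A - λI) = 0 gives eigenvalues λ = -3, -4, 4.
For λ=-3: eigenvector (2,-2,1).
For λ=-4: eigenvector (1,1,0).
For λ=4: eigenvector (1,0,0).
General solution: K_1e^(-3t)(2,-2,1) + K_2e^(-4t)(1,1,0) + K_3e^(4t)(1,0,0).

u(t) = 2K_1e^(-3t) + K_2e^(-4t) + K_3e^(4t), v(t) = -2K_1e^(-3t) + K_2e^(-4t), w(t) = K_1e^(-3t)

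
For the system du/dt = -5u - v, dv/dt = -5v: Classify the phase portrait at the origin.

A = [[-5,-1],[0,-5]]; det(A-λI) = λ^2 + 10λ + 25.
repeated λ = -5 with a single eigenvector.

stable improper node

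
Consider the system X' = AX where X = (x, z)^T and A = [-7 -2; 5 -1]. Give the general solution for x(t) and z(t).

Coefficient matrix A = [[-7, -2], [5, -1]].
Characteristic polynomial det(A - λI) = λ^2 + 8λ + 17 = 0.
Eigenvalues λ = -4 ± i (complex conjugate pair).
For λ=-4+i: an eigenvector is (-1,1) - i(1,-2) = (-1 - i, 1 + 2i).
A real fundamental pair from Re and Im of e^((-4+i)t)v: X_1 = e^(-4t)(cos(t)·(-1,1) + sin(t)·(1,-2)), X_2 = e^(-4t)(sin(t)·(-1,1) - cos(t)·(1,-2)).
General solution: C_1X_1 + C_2X_2.

x(t) = C_1e^(-4t)sin(t) - C_1e^(-4t)cos(t) - C_2e^(-4t)sin(t) - C_2e^(-4t)cos(t), z(t) = -2C_1e^(-4t)sin(t) + C_1e^(-4t)cos(t) + C_2e^(-4t)sin(t) + 2C_2e^(-4t)cos(t)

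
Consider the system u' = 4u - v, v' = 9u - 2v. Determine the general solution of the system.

u(t) = C_1e^(t) + C_2te^(t), v(t) = 3C_1e^(t) + 3C_2te^(t) - C_2e^(t)

Coefficient matrix A = [[4, -1], [9, -2]].
Characteristic polynomial det(A - λI) = λ^2 - 2λ + 1 = 0.
Single eigenvalue λ = 1 with algebraic multiplicity 2.
Eigenvector v = (1,3); generalized eigenvector w with (A-λI)w=v is (0,-1).
General solution: e^(t)[C_1·v + C_2·(t·v + w)].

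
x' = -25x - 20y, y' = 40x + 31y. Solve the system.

x(t) = -2c_1e^(3t)sin(4t) + c_1e^(3t)cos(4t) + c_2e^(3t)sin(4t) + 2c_2e^(3t)cos(4t), y(t) = 3c_1e^(3t)sin(4t) - c_1e^(3t)cos(4t) - c_2e^(3t)sin(4t) - 3c_2e^(3t)cos(4t)

Coefficient matrix A = [[-25, -20], [40, 31]].
Characteristic polynomial det(A - λI) = λ^2 - 6λ + 25 = 0.
Eigenvalues λ = 3 ± 4i (complex conjugate pair).
For λ=3+4i: an eigenvector is (1,-1) - i(-2,3) = (1 + 2i, -1 - 3i).
A real fundamental pair from Re and Im of e^((3+4i)t)v: X_1 = e^(3t)(cos(4t)·(1,-1) + sin(4t)·(-2,3)), X_2 = e^(3t)(sin(4t)·(1,-1) - cos(4t)·(-2,3)).
General solution: c_1X_1 + c_2X_2.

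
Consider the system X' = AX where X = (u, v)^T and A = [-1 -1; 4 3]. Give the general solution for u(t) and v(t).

u(t) = -c_1e^(t) - c_2te^(t) - c_2e^(t), v(t) = 2c_1e^(t) + 2c_2te^(t) + 3c_2e^(t)

Coefficient matrix A = [[-1, -1], [4, 3]].
Characteristic polynomial det(A - λI) = λ^2 - 2λ + 1 = 0.
Single eigenvalue λ = 1 with algebraic multiplicity 2.
Eigenvector v = (-1,2); generalized eigenvector w with (A-λI)w=v is (-1,3).
General solution: e^(t)[c_1·v + c_2·(t·v + w)].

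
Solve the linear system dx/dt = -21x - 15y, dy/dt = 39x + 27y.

x(t) = c_1e^(3t)sin(3t) - 2c_1e^(3t)cos(3t) - 2c_2e^(3t)sin(3t) - c_2e^(3t)cos(3t), y(t) = -2c_1e^(3t)sin(3t) + 3c_1e^(3t)cos(3t) + 3c_2e^(3t)sin(3t) + 2c_2e^(3t)cos(3t)

Coefficient matrix A = [[-21, -15], [39, 27]].
Characteristic polynomial det(A - λI) = λ^2 - 6λ + 18 = 0.
Eigenvalues λ = 3 ± 3i (complex conjugate pair).
For λ=3+3i: an eigenvector is (-2,3) - i(1,-2) = (-2 - i, 3 + 2i).
A real fundamental pair from Re and Im of e^((3+3i)t)v: X_1 = e^(3t)(cos(3t)·(-2,3) + sin(3t)·(1,-2)), X_2 = e^(3t)(sin(3t)·(-2,3) - cos(3t)·(1,-2)).
General solution: c_1X_1 + c_2X_2.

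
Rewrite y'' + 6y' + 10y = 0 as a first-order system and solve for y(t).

y(t) = c_1e^(-3t)cos(t) + c_2e^(-3t)sin(t)

Let x_1 = y, x_2 = y'. Then x_1' = x_2 and x_2' = -10x_1 - 6x_2.
A = [[0,1],[-10,-6]]; det(A-λI) = λ^2 + 6λ + 10.
Eigenvalues λ = -3 ± i.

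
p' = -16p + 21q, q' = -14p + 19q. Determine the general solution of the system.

p(t) = -3K_1e^(-2t) + K_2e^(5t), q(t) = -2K_1e^(-2t) + K_2e^(5t)

Coefficient matrix A = [[-16, 21], [-14, 19]].
Characteristic polynomial det(A - λI) = λ^2 - 3λ - 10 = 0.
Eigenvalues λ = -2, 5.
For λ=-2: (A-λI) row 1 is [-14, 21], so an eigenvector is (-3, -2).
For λ=5: (A-λI) row 1 is [-21, 21], so an eigenvector is (1, 1).
General solution: K_1e^(-2t)(-3,-2) + K_2e^(5t)(1,1).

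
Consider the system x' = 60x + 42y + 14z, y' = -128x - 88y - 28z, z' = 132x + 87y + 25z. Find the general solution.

x(t) = K_1e^(4t) - 2K_3e^(-3t), y(t) = -2K_1e^(4t) + K_2e^(-4t) + 4K_3e^(-3t), z(t) = 2K_1e^(4t) - 3K_2e^(-4t) - 3K_3e^(-3t)

Coefficient matrix A = [[60, 42, 14], [-128, -88, -28], [132, 87, 25]].
det(A - λI) = 0 gives eigenvalues λ = 4, -4, -3.
For λ=4: eigenvector (1,-2,2).
For λ=-4: eigenvector (0,1,-3).
For λ=-3: eigenvector (-2,4,-3).
General solution: K_1e^(4t)(1,-2,2) + K_2e^(-4t)(0,1,-3) + K_3e^(-3t)(-2,4,-3).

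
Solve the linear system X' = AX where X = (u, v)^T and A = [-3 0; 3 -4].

Coefficient matrix A = [[-3, 0], [3, -4]].
Characteristic polynomial det(A - λI) = λ^2 + 7λ + 12 = 0.
Eigenvalues λ = -4, -3.
For λ=-4: (A-λI) row 1 is [1, 0], so an eigenvector is (0, 1).
For λ=-3: (A-λI) row 2 is [3, -1], so an eigenvector is (1, 3).
General solution: K_1e^(-4t)(0,1) + K_2e^(-3t)(1,3).

u(t) = K_2e^(-3t), v(t) = K_1e^(-4t) + 3K_2e^(-3t)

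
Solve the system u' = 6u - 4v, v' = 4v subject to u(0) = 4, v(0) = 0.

u(t) = 4e^(6t), v(t) = 0

Coefficient matrix A = [[6, -4], [0, 4]].
Characteristic polynomial det(A - λI) = λ^2 - 10λ + 24 = 0.
Eigenvalues λ = 6, 4.
For λ=6: (A-λI) row 1 is [0, -4], so an eigenvector is (-1, 0).
For λ=4: (A-λI) row 1 is [2, -4], so an eigenvector is (2, 1).
General solution: K_1e^(6t)(-1,0) + K_2e^(4t)(2,1).
Applying u(0)=4, v(0)=0 gives K_1=-4, K_2=0.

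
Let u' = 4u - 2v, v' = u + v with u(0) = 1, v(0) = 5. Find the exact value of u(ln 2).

A = [[4,-2],[1,1]]; eigenvalues λ = 3, 2.
Eigenvectors: (2,1) for λ=3, (1,1) for λ=2.
From the initial condition, c_1 = -4, c_2 = 9.
u(ln 2) = (-4)(2^3)(2) + (9)(2^2)(1) = -28.

-28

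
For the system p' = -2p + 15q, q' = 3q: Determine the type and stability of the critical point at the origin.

A = [[-2,15],[0,3]]; det(A-λI) = λ^2 - λ - 6.
λ = 3, -2: opposite signs.

saddle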